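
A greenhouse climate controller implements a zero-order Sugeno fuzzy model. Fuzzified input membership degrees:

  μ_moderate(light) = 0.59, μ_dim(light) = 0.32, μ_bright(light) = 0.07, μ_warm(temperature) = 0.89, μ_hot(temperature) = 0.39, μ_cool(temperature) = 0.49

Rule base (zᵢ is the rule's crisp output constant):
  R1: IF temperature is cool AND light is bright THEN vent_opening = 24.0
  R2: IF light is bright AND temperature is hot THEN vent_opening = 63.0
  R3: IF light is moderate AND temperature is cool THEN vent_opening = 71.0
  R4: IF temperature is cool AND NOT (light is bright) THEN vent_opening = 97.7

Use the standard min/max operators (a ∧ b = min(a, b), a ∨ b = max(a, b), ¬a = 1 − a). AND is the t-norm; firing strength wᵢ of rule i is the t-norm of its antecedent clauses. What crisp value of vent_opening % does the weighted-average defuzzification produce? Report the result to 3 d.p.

R1 (z=24.0): cool=0.49, bright=0.07; AND[min(a, b)] → w = 0.07
R2 (z=63.0): bright=0.07, hot=0.39; AND[min(a, b)] → w = 0.07
R3 (z=71.0): moderate=0.59, cool=0.49; AND[min(a, b)] → w = 0.49
R4 (z=97.7): cool=0.49, ¬bright=1−0.07=0.93; AND[min(a, b)] → w = 0.49
Weighted average = (0.07·24.0 + 0.07·63.0 + 0.49·71.0 + 0.49·97.7) / (0.07 + 0.07 + 0.49 + 0.49)
  = 88.7530 / 1.1200 = 79.244

79.244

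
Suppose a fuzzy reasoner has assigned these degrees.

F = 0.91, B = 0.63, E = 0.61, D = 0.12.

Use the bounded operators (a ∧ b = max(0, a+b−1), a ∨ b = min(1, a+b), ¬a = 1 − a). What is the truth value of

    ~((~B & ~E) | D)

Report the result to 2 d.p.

0.88

~B = 1 − 0.63 = 0.37
~E = 1 − 0.61 = 0.39
~B & ~E = max(0, a+b−1) on (0.37, 0.39) = 0.00
(~B & ~E) | D = min(1, a+b) on (0.00, 0.12) = 0.12
~((~B & ~E) | D) = 1 − 0.12 = 0.88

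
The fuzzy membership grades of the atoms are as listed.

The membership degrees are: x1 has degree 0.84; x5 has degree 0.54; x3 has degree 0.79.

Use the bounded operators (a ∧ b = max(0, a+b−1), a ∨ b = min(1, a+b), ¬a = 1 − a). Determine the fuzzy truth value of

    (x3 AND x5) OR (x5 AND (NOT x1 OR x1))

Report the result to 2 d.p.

0.87

x3 AND x5 = max(0, a+b−1) on (0.79, 0.54) = 0.33
NOT x1 = 1 − 0.84 = 0.16
NOT x1 OR x1 = min(1, a+b) on (0.16, 0.84) = 1.00
x5 AND (NOT x1 OR x1) = max(0, a+b−1) on (0.54, 1.00) = 0.54
(x3 AND x5) OR (x5 AND (NOT x1 OR x1)) = min(1, a+b) on (0.33, 0.54) = 0.87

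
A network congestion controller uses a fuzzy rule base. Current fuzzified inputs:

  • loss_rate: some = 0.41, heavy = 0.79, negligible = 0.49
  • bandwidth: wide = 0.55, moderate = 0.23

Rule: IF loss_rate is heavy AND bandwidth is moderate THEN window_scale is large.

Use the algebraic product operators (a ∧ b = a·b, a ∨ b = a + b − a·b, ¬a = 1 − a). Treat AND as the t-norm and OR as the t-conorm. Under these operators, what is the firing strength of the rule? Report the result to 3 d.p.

firing strength: heavy=0.79, moderate=0.23; AND[a·b] → w = 0.1817

0.182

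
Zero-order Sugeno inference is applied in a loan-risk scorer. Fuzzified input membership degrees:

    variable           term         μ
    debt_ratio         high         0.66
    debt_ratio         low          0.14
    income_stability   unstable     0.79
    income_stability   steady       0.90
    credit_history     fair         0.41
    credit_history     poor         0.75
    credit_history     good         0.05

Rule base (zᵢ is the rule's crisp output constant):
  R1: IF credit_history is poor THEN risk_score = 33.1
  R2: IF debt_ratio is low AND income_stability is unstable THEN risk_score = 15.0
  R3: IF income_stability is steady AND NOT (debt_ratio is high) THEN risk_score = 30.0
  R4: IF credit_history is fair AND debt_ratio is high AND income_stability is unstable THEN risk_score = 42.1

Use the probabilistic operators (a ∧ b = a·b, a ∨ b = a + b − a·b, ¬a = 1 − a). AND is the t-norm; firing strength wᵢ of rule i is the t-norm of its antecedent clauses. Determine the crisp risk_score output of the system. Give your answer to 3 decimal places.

32.356

R1 (z=33.1): poor=0.75 → w = 0.7500
R2 (z=15.0): low=0.14, unstable=0.79; AND[a·b] → w = 0.1106
R3 (z=30.0): steady=0.90, ¬high=1−0.66=0.34; AND[a·b] → w = 0.3060
R4 (z=42.1): fair=0.41, high=0.66, unstable=0.79; AND[a·b] → w = 0.2138
Weighted average = (0.7500·33.1 + 0.1106·15.0 + 0.3060·30.0 + 0.2138·42.1) / (0.7500 + 0.1106 + 0.3060 + 0.2138)
  = 44.6639 / 1.3804 = 32.356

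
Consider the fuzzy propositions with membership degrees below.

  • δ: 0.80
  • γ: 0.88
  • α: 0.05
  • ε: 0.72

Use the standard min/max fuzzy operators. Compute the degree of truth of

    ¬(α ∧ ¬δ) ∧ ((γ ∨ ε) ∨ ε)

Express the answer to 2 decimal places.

¬δ = 1 − 0.80 = 0.20
α ∧ ¬δ = min(a, b) on (0.05, 0.20) = 0.05
¬(α ∧ ¬δ) = 1 − 0.05 = 0.95
γ ∨ ε = max(a, b) on (0.88, 0.72) = 0.88
(γ ∨ ε) ∨ ε = max(a, b) on (0.88, 0.72) = 0.88
¬(α ∧ ¬δ) ∧ ((γ ∨ ε) ∨ ε) = min(a, b) on (0.95, 0.88) = 0.88

0.88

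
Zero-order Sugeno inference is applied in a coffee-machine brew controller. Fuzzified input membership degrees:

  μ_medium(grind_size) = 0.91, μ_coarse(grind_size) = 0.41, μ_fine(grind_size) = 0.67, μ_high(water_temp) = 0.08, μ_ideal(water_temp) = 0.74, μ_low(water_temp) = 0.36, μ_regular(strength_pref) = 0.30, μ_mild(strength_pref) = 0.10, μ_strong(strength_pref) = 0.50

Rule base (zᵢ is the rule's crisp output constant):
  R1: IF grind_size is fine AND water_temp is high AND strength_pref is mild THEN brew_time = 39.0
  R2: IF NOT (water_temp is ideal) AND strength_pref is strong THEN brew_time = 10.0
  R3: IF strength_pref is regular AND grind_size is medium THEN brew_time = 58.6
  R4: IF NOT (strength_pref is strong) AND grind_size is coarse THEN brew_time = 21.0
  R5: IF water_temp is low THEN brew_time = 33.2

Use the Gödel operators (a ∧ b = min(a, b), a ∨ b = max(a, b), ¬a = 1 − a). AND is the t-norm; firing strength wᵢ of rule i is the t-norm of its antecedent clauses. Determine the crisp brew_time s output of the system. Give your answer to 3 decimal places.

R1 (z=39.0): fine=0.67, high=0.08, mild=0.10; AND[min(a, b)] → w = 0.08
R2 (z=10.0): ¬ideal=1−0.74=0.26, strong=0.50; AND[min(a, b)] → w = 0.26
R3 (z=58.6): regular=0.30, medium=0.91; AND[min(a, b)] → w = 0.30
R4 (z=21.0): ¬strong=1−0.50=0.50, coarse=0.41; AND[min(a, b)] → w = 0.41
R5 (z=33.2): low=0.36 → w = 0.36
Weighted average = (0.08·39.0 + 0.26·10.0 + 0.30·58.6 + 0.41·21.0 + 0.36·33.2) / (0.08 + 0.26 + 0.30 + 0.41 + 0.36)
  = 43.8620 / 1.4100 = 31.108

31.108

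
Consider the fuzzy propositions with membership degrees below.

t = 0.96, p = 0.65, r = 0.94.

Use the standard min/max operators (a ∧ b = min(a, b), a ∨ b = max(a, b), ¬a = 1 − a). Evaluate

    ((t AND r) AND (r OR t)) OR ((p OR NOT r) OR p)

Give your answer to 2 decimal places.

t AND r = min(a, b) on (0.96, 0.94) = 0.94
r OR t = max(a, b) on (0.94, 0.96) = 0.96
(t AND r) AND (r OR t) = min(a, b) on (0.94, 0.96) = 0.94
NOT r = 1 − 0.94 = 0.06
p OR NOT r = max(a, b) on (0.65, 0.06) = 0.65
(p OR NOT r) OR p = max(a, b) on (0.65, 0.65) = 0.65
((t AND r) AND (r OR t)) OR ((p OR NOT r) OR p) = max(a, b) on (0.94, 0.65) = 0.94

0.94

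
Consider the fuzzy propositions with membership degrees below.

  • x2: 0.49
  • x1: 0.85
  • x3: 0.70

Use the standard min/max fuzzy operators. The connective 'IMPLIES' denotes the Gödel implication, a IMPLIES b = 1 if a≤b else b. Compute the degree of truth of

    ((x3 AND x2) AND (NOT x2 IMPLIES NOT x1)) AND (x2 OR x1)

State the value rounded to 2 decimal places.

0.15

x3 AND x2 = min(a, b) on (0.70, 0.49) = 0.49
NOT x2 = 1 − 0.49 = 0.51
NOT x1 = 1 − 0.85 = 0.15
NOT x2 IMPLIES NOT x1  [Gödel: 1 if a≤b else b] with a=0.51, b=0.15 → 0.15
(x3 AND x2) AND (NOT x2 IMPLIES NOT x1) = min(a, b) on (0.49, 0.15) = 0.15
x2 OR x1 = max(a, b) on (0.49, 0.85) = 0.85
((x3 AND x2) AND (NOT x2 IMPLIES NOT x1)) AND (x2 OR x1) = min(a, b) on (0.15, 0.85) = 0.15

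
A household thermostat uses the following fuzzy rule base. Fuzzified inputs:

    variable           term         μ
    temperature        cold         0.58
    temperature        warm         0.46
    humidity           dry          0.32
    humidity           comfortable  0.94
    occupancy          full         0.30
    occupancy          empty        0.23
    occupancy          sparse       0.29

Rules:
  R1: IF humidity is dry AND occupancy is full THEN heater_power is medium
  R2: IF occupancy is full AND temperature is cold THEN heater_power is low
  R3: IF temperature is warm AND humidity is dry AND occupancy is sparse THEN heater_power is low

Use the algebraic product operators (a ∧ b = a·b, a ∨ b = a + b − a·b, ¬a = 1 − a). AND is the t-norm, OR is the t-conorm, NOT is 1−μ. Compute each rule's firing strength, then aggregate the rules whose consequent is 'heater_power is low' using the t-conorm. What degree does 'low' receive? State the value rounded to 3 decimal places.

R1: dry=0.32, full=0.30; AND[a·b] → w = 0.0960
R2: full=0.30, cold=0.58; AND[a·b] → w = 0.1740
R3: warm=0.46, dry=0.32, sparse=0.29; AND[a·b] → w = 0.0427
Rules with consequent 'low': {R2, R3} → strengths 0.1740, 0.0427
Aggregate via t-conorm [a + b − a·b]: 0.2093

0.209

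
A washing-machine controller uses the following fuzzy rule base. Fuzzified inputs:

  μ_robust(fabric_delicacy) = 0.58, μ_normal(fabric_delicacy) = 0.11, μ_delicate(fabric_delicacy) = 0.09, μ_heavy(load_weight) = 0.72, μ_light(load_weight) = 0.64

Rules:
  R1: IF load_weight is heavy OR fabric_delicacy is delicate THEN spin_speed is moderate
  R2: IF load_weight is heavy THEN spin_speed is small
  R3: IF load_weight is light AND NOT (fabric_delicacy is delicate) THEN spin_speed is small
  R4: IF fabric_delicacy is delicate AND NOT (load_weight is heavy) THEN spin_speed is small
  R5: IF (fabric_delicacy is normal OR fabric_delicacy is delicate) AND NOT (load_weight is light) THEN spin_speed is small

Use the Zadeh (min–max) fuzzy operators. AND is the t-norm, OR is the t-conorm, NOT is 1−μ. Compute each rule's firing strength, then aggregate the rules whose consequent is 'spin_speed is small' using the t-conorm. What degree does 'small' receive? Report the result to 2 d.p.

R1: heavy=0.72, delicate=0.09; OR[max(a, b)] → w = 0.72
R2: heavy=0.72 → w = 0.72
R3: light=0.64, ¬delicate=1−0.09=0.91; AND[min(a, b)] → w = 0.64
R4: delicate=0.09, ¬heavy=1−0.72=0.28; AND[min(a, b)] → w = 0.09
R5: (normal=0.11 OR delicate=0.09) = 0.11; AND[min(a, b)] with ¬light=1−0.64=0.36 → w = 0.11
Rules with consequent 'small': {R2, R3, R4, R5} → strengths 0.72, 0.64, 0.09, 0.11
Aggregate via t-conorm [max(a, b)]: 0.72

0.72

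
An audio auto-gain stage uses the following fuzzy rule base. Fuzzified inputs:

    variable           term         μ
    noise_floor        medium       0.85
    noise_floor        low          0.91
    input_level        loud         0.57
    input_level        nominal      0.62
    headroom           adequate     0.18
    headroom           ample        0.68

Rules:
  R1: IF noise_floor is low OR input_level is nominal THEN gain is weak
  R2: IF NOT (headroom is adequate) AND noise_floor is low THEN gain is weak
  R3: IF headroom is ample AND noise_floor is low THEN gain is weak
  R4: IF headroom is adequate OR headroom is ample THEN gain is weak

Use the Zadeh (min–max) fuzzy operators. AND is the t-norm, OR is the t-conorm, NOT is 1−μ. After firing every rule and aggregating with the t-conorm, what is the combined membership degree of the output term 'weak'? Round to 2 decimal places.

R1: low=0.91, nominal=0.62; OR[max(a, b)] → w = 0.91
R2: ¬adequate=1−0.18=0.82, low=0.91; AND[min(a, b)] → w = 0.82
R3: ample=0.68, low=0.91; AND[min(a, b)] → w = 0.68
R4: adequate=0.18, ample=0.68; OR[max(a, b)] → w = 0.68
Rules with consequent 'weak': {R1, R2, R3, R4} → strengths 0.91, 0.82, 0.68, 0.68
Aggregate via t-conorm [max(a, b)]: 0.91

0.91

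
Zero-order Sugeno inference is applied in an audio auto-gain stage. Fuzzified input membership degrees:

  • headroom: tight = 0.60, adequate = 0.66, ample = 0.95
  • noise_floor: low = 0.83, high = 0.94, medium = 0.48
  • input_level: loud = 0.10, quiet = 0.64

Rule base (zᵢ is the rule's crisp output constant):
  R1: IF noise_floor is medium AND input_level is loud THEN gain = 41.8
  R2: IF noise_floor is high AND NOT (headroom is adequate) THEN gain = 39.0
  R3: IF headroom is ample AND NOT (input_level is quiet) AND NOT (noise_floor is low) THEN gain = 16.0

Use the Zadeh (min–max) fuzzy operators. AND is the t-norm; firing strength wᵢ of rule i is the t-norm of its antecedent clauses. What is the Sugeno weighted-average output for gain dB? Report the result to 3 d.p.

33.049

R1 (z=41.8): medium=0.48, loud=0.10; AND[min(a, b)] → w = 0.10
R2 (z=39.0): high=0.94, ¬adequate=1−0.66=0.34; AND[min(a, b)] → w = 0.34
R3 (z=16.0): ample=0.95, ¬quiet=1−0.64=0.36, ¬low=1−0.83=0.17; AND[min(a, b)] → w = 0.17
Weighted average = (0.10·41.8 + 0.34·39.0 + 0.17·16.0) / (0.10 + 0.34 + 0.17)
  = 20.1600 / 0.6100 = 33.049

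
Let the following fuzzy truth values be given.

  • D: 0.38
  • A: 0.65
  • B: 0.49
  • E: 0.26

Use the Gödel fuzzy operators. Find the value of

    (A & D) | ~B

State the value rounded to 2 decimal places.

0.51

A & D = min(a, b) on (0.65, 0.38) = 0.38
~B = 1 − 0.49 = 0.51
(A & D) | ~B = max(a, b) on (0.38, 0.51) = 0.51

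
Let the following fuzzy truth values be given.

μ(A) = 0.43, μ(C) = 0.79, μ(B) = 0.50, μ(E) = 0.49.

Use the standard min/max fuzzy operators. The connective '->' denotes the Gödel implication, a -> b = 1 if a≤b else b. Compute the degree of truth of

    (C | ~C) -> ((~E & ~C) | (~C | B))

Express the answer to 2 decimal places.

~C = 1 − 0.79 = 0.21
C | ~C = max(a, b) on (0.79, 0.21) = 0.79
~E = 1 − 0.49 = 0.51
~C = 1 − 0.79 = 0.21
~E & ~C = min(a, b) on (0.51, 0.21) = 0.21
~C = 1 − 0.79 = 0.21
~C | B = max(a, b) on (0.21, 0.50) = 0.50
(~E & ~C) | (~C | B) = max(a, b) on (0.21, 0.50) = 0.50
(C | ~C) -> ((~E & ~C) | (~C | B))  [Gödel: 1 if a≤b else b] with a=0.79, b=0.50 → 0.50

0.50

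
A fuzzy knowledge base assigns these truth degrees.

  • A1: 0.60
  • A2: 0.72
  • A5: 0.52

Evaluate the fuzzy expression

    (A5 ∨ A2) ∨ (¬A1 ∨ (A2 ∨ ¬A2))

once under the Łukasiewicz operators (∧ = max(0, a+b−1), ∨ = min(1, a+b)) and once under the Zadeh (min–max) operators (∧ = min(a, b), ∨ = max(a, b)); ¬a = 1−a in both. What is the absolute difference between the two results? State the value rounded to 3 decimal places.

Under Łukasiewicz:
  A5 ∨ A2 = min(1, a+b) on (0.52, 0.72) = 1.00
  ¬A1 = 1 − 0.60 = 0.40
  ¬A2 = 1 − 0.72 = 0.28
  A2 ∨ ¬A2 = min(1, a+b) on (0.72, 0.28) = 1.00
  ¬A1 ∨ (A2 ∨ ¬A2) = min(1, a+b) on (0.40, 1.00) = 1.00
  (A5 ∨ A2) ∨ (¬A1 ∨ (A2 ∨ ¬A2)) = min(1, a+b) on (1.00, 1.00) = 1.00
  → value = 1.0000
Under Zadeh (min–max):
  A5 ∨ A2 = max(a, b) on (0.52, 0.72) = 0.72
  ¬A1 = 1 − 0.60 = 0.40
  ¬A2 = 1 − 0.72 = 0.28
  A2 ∨ ¬A2 = max(a, b) on (0.72, 0.28) = 0.72
  ¬A1 ∨ (A2 ∨ ¬A2) = max(a, b) on (0.40, 0.72) = 0.72
  (A5 ∨ A2) ∨ (¬A1 ∨ (A2 ∨ ¬A2)) = max(a, b) on (0.72, 0.72) = 0.72
  → value = 0.7200
|1.0000 − 0.7200| = 0.280

0.280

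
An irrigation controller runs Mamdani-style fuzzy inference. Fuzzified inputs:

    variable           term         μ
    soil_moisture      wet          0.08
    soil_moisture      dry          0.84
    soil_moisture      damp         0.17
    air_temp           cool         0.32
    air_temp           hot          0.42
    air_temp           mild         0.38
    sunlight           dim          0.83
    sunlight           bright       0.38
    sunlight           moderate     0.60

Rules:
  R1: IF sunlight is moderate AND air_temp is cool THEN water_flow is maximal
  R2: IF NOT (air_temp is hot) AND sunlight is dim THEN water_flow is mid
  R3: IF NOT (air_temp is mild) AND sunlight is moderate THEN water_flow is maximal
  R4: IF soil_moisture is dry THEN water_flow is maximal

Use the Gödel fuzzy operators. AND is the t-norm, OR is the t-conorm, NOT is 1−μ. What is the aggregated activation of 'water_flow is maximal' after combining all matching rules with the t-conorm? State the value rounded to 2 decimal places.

R1: moderate=0.60, cool=0.32; AND[min(a, b)] → w = 0.32
R2: ¬hot=1−0.42=0.58, dim=0.83; AND[min(a, b)] → w = 0.58
R3: ¬mild=1−0.38=0.62, moderate=0.60; AND[min(a, b)] → w = 0.60
R4: dry=0.84 → w = 0.84
Rules with consequent 'maximal': {R1, R3, R4} → strengths 0.32, 0.60, 0.84
Aggregate via t-conorm [max(a, b)]: 0.84

0.84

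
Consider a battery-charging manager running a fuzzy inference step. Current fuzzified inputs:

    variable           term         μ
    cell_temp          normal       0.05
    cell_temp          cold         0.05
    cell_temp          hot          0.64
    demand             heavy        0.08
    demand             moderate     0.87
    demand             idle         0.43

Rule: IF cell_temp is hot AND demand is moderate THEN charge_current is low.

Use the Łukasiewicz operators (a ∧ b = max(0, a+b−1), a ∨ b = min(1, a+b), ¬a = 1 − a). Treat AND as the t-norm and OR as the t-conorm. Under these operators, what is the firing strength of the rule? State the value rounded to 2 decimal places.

firing strength: hot=0.64, moderate=0.87; AND[max(0, a+b−1)] → w = 0.51

0.51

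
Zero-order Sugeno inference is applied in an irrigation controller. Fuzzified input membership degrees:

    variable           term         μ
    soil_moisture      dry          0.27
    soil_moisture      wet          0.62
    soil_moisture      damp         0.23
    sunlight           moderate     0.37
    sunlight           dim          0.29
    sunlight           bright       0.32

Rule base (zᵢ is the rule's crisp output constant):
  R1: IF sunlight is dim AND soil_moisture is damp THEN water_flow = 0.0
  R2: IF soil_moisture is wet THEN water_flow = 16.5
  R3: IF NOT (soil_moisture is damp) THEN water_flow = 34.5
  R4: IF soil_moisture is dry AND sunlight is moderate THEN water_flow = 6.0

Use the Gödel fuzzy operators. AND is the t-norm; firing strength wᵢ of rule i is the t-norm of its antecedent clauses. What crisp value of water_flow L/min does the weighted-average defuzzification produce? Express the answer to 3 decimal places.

R1 (z=0.0): dim=0.29, damp=0.23; AND[min(a, b)] → w = 0.23
R2 (z=16.5): wet=0.62 → w = 0.62
R3 (z=34.5): ¬damp=1−0.23=0.77 → w = 0.77
R4 (z=6.0): dry=0.27, moderate=0.37; AND[min(a, b)] → w = 0.27
Weighted average = (0.23·0.0 + 0.62·16.5 + 0.77·34.5 + 0.27·6.0) / (0.23 + 0.62 + 0.77 + 0.27)
  = 38.4150 / 1.8900 = 20.325

20.325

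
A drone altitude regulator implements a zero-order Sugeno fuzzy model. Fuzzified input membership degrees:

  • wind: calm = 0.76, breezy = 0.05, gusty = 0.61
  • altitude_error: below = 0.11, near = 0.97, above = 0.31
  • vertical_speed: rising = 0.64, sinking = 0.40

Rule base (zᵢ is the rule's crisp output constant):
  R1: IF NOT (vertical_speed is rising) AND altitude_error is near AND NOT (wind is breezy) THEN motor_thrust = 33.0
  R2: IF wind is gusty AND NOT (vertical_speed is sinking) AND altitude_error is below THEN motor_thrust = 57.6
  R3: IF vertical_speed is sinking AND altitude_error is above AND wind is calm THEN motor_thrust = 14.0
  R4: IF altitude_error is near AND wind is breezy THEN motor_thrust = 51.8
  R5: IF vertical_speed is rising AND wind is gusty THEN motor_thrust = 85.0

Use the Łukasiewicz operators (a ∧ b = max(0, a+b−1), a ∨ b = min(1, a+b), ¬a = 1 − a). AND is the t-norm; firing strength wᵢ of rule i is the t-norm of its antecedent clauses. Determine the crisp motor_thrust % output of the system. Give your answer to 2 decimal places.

R1 (z=33.0): ¬rising=1−0.64=0.36, near=0.97, ¬breezy=1−0.05=0.95; AND[max(0, a+b−1)] → w = 0.28
R2 (z=57.6): gusty=0.61, ¬sinking=1−0.40=0.60, below=0.11; AND[max(0, a+b−1)] → w = 0.00
R3 (z=14.0): sinking=0.40, above=0.31, calm=0.76; AND[max(0, a+b−1)] → w = 0.00
R4 (z=51.8): near=0.97, breezy=0.05; AND[max(0, a+b−1)] → w = 0.02
R5 (z=85.0): rising=0.64, gusty=0.61; AND[max(0, a+b−1)] → w = 0.25
Weighted average = (0.28·33.0 + 0.00·57.6 + 0.00·14.0 + 0.02·51.8 + 0.25·85.0) / (0.28 + 0.00 + 0.00 + 0.02 + 0.25)
  = 31.5260 / 0.5500 = 57.32

57.32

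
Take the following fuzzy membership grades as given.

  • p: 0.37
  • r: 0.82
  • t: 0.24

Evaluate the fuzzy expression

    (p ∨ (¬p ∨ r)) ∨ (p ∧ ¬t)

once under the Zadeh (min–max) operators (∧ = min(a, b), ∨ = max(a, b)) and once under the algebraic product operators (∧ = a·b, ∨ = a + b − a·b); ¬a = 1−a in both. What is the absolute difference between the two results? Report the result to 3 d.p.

Under Zadeh (min–max):
  ¬p = 1 − 0.37 = 0.63
  ¬p ∨ r = max(a, b) on (0.63, 0.82) = 0.82
  p ∨ (¬p ∨ r) = max(a, b) on (0.37, 0.82) = 0.82
  ¬t = 1 − 0.24 = 0.76
  p ∧ ¬t = min(a, b) on (0.37, 0.76) = 0.37
  (p ∨ (¬p ∨ r)) ∨ (p ∧ ¬t) = max(a, b) on (0.82, 0.37) = 0.82
  → value = 0.8200
Under algebraic product:
  ¬p = 1 − 0.3700 = 0.6300
  ¬p ∨ r = a + b − a·b on (0.6300, 0.8200) = 0.9334
  p ∨ (¬p ∨ r) = a + b − a·b on (0.3700, 0.9334) = 0.9580
  ¬t = 1 − 0.2400 = 0.7600
  p ∧ ¬t = a·b on (0.3700, 0.7600) = 0.2812
  (p ∨ (¬p ∨ r)) ∨ (p ∧ ¬t) = a + b − a·b on (0.9580, 0.2812) = 0.9698
  → value = 0.9698
|0.8200 − 0.9698| = 0.150

0.150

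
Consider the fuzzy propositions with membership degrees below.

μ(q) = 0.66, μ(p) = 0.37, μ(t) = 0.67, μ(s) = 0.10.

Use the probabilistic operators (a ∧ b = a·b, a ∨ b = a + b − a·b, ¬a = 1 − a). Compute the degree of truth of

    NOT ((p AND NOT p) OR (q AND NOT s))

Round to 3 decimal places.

NOT p = 1 − 0.3700 = 0.6300
p AND NOT p = a·b on (0.3700, 0.6300) = 0.2331
NOT s = 1 − 0.1000 = 0.9000
q AND NOT s = a·b on (0.6600, 0.9000) = 0.5940
(p AND NOT p) OR (q AND NOT s) = a + b − a·b on (0.2331, 0.5940) = 0.6886
NOT ((p AND NOT p) OR (q AND NOT s)) = 1 − 0.6886 = 0.3114

0.311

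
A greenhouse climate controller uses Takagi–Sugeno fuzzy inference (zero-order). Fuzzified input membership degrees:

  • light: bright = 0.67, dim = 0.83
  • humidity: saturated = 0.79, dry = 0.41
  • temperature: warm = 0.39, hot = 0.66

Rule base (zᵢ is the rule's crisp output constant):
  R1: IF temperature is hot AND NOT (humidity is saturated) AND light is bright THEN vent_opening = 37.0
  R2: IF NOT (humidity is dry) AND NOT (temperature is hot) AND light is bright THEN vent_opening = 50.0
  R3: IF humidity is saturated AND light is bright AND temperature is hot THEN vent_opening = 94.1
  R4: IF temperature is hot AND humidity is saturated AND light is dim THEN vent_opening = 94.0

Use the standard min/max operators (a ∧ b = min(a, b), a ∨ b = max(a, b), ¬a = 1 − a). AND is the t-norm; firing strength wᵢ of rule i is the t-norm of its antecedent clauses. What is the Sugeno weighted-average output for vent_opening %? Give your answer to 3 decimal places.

79.634

R1 (z=37.0): hot=0.66, ¬saturated=1−0.79=0.21, bright=0.67; AND[min(a, b)] → w = 0.21
R2 (z=50.0): ¬dry=1−0.41=0.59, ¬hot=1−0.66=0.34, bright=0.67; AND[min(a, b)] → w = 0.34
R3 (z=94.1): saturated=0.79, bright=0.67, hot=0.66; AND[min(a, b)] → w = 0.66
R4 (z=94.0): hot=0.66, saturated=0.79, dim=0.83; AND[min(a, b)] → w = 0.66
Weighted average = (0.21·37.0 + 0.34·50.0 + 0.66·94.1 + 0.66·94.0) / (0.21 + 0.34 + 0.66 + 0.66)
  = 148.9160 / 1.8700 = 79.634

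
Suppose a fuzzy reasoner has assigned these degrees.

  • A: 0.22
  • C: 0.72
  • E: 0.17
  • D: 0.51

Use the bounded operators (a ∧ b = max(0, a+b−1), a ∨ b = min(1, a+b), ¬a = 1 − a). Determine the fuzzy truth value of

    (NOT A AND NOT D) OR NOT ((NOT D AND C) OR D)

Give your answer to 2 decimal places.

NOT A = 1 − 0.22 = 0.78
NOT D = 1 − 0.51 = 0.49
NOT A AND NOT D = max(0, a+b−1) on (0.78, 0.49) = 0.27
NOT D = 1 − 0.51 = 0.49
NOT D AND C = max(0, a+b−1) on (0.49, 0.72) = 0.21
(NOT D AND C) OR D = min(1, a+b) on (0.21, 0.51) = 0.72
NOT ((NOT D AND C) OR D) = 1 − 0.72 = 0.28
(NOT A AND NOT D) OR NOT ((NOT D AND C) OR D) = min(1, a+b) on (0.27, 0.28) = 0.55

0.55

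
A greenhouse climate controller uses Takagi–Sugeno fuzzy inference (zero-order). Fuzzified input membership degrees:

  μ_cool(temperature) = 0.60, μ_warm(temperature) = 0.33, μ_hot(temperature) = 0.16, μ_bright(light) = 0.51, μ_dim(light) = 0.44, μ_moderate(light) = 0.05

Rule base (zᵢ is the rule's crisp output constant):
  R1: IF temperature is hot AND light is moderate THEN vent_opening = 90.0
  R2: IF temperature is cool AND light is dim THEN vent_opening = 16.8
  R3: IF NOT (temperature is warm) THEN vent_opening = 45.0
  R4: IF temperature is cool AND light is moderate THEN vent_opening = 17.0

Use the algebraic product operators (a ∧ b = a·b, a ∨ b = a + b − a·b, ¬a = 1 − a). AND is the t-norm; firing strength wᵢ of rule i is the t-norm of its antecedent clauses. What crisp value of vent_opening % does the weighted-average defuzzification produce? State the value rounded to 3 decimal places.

36.847

R1 (z=90.0): hot=0.16, moderate=0.05; AND[a·b] → w = 0.0080
R2 (z=16.8): cool=0.60, dim=0.44; AND[a·b] → w = 0.2640
R3 (z=45.0): ¬warm=1−0.33=0.67 → w = 0.6700
R4 (z=17.0): cool=0.60, moderate=0.05; AND[a·b] → w = 0.0300
Weighted average = (0.0080·90.0 + 0.2640·16.8 + 0.6700·45.0 + 0.0300·17.0) / (0.0080 + 0.2640 + 0.6700 + 0.0300)
  = 35.8152 / 0.9720 = 36.847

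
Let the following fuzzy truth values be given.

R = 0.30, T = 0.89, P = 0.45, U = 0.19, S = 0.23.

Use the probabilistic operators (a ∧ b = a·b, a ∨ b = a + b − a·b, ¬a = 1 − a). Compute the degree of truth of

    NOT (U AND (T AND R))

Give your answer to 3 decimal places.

T AND R = a·b on (0.8900, 0.3000) = 0.2670
U AND (T AND R) = a·b on (0.1900, 0.2670) = 0.0507
NOT (U AND (T AND R)) = 1 − 0.0507 = 0.9493

0.949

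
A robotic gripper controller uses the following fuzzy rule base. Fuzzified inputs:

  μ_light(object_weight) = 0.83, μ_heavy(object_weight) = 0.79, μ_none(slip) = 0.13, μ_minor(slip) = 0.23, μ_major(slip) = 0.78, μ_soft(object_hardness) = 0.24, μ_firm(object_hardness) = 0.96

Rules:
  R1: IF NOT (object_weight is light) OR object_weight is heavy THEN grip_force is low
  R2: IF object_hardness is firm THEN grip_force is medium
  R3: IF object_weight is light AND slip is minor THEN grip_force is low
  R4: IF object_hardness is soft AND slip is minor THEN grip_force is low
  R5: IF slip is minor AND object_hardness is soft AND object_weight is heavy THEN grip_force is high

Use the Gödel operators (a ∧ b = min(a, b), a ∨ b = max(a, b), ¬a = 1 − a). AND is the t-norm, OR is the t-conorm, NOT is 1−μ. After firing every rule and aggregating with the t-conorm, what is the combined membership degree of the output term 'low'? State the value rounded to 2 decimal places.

0.79

R1: ¬light=1−0.83=0.17, heavy=0.79; OR[max(a, b)] → w = 0.79
R2: firm=0.96 → w = 0.96
R3: light=0.83, minor=0.23; AND[min(a, b)] → w = 0.23
R4: soft=0.24, minor=0.23; AND[min(a, b)] → w = 0.23
R5: minor=0.23, soft=0.24, heavy=0.79; AND[min(a, b)] → w = 0.23
Rules with consequent 'low': {R1, R3, R4} → strengths 0.79, 0.23, 0.23
Aggregate via t-conorm [max(a, b)]: 0.79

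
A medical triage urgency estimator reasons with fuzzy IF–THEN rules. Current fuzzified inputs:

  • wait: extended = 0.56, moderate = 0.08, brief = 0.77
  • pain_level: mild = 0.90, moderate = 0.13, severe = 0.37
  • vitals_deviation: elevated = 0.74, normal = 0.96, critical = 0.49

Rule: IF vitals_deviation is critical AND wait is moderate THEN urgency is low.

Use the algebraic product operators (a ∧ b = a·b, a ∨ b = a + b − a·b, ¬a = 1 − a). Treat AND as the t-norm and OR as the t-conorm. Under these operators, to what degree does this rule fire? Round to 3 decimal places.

firing strength: critical=0.49, moderate=0.08; AND[a·b] → w = 0.0392

0.039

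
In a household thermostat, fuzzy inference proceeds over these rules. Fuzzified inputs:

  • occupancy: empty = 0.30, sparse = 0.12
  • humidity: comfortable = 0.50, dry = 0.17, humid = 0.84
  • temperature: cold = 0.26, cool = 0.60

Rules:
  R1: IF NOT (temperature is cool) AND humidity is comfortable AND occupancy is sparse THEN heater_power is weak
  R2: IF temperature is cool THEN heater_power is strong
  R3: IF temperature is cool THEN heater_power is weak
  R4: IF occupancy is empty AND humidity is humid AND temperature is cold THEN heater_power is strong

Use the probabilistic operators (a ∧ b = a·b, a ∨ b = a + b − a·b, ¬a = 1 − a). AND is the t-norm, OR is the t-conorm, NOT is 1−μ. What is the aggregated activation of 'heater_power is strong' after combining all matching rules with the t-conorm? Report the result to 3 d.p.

0.626

R1: ¬cool=1−0.60=0.40, comfortable=0.50, sparse=0.12; AND[a·b] → w = 0.0240
R2: cool=0.60 → w = 0.6000
R3: cool=0.60 → w = 0.6000
R4: empty=0.30, humid=0.84, cold=0.26; AND[a·b] → w = 0.0655
Rules with consequent 'strong': {R2, R4} → strengths 0.6000, 0.0655
Aggregate via t-conorm [a + b − a·b]: 0.6262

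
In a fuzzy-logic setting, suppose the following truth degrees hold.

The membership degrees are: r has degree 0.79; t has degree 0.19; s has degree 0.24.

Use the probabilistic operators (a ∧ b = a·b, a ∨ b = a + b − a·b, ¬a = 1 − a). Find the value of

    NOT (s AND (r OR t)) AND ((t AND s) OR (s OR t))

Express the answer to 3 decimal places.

r OR t = a + b − a·b on (0.7900, 0.1900) = 0.8299
s AND (r OR t) = a·b on (0.2400, 0.8299) = 0.1992
NOT (s AND (r OR t)) = 1 − 0.1992 = 0.8008
t AND s = a·b on (0.1900, 0.2400) = 0.0456
s OR t = a + b − a·b on (0.2400, 0.1900) = 0.3844
(t AND s) OR (s OR t) = a + b − a·b on (0.0456, 0.3844) = 0.4125
NOT (s AND (r OR t)) AND ((t AND s) OR (s OR t)) = a·b on (0.8008, 0.4125) = 0.3303

0.330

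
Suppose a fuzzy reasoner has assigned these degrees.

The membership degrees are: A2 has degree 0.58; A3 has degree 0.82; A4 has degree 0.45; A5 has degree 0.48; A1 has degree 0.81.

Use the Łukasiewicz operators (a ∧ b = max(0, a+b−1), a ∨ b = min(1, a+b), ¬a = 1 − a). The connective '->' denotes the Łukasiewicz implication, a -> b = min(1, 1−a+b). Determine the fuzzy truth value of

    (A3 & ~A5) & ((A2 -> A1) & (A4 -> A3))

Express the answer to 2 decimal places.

~A5 = 1 − 0.48 = 0.52
A3 & ~A5 = max(0, a+b−1) on (0.82, 0.52) = 0.34
A2 -> A1  [Łukasiewicz: min(1, 1−a+b)] with a=0.58, b=0.81 → 1.00
A4 -> A3  [Łukasiewicz: min(1, 1−a+b)] with a=0.45, b=0.82 → 1.00
(A2 -> A1) & (A4 -> A3) = max(0, a+b−1) on (1.00, 1.00) = 1.00
(A3 & ~A5) & ((A2 -> A1) & (A4 -> A3)) = max(0, a+b−1) on (0.34, 1.00) = 0.34

0.34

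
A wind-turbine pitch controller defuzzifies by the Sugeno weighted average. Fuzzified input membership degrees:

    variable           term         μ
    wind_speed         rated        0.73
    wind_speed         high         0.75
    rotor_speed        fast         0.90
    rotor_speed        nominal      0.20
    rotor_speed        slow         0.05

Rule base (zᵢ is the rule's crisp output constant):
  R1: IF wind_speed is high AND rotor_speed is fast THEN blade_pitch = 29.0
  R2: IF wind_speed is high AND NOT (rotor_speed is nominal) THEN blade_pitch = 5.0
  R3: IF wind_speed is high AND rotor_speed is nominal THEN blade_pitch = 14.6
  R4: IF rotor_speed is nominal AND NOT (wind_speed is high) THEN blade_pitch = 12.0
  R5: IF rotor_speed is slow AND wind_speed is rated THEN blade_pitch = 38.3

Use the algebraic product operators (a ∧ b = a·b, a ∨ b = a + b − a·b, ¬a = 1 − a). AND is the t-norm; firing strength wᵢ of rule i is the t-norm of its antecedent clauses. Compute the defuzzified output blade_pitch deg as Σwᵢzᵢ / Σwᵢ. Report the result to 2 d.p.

R1 (z=29.0): high=0.75, fast=0.90; AND[a·b] → w = 0.6750
R2 (z=5.0): high=0.75, ¬nominal=1−0.20=0.80; AND[a·b] → w = 0.6000
R3 (z=14.6): high=0.75, nominal=0.20; AND[a·b] → w = 0.1500
R4 (z=12.0): nominal=0.20, ¬high=1−0.75=0.25; AND[a·b] → w = 0.0500
R5 (z=38.3): slow=0.05, rated=0.73; AND[a·b] → w = 0.0365
Weighted average = (0.6750·29.0 + 0.6000·5.0 + 0.1500·14.6 + 0.0500·12.0 + 0.0365·38.3) / (0.6750 + 0.6000 + 0.1500 + 0.0500 + 0.0365)
  = 26.7630 / 1.5115 = 17.71

17.71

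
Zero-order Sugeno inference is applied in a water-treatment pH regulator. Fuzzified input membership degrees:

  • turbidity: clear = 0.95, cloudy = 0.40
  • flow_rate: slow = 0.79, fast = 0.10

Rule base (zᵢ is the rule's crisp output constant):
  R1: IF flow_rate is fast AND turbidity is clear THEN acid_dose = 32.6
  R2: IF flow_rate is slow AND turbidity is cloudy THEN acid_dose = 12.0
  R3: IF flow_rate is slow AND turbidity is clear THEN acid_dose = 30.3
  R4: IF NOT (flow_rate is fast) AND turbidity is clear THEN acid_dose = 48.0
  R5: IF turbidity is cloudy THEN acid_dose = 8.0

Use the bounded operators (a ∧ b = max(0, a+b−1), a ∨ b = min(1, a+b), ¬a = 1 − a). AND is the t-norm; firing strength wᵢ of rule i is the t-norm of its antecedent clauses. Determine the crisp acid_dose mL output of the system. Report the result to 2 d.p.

R1 (z=32.6): fast=0.10, clear=0.95; AND[max(0, a+b−1)] → w = 0.05
R2 (z=12.0): slow=0.79, cloudy=0.40; AND[max(0, a+b−1)] → w = 0.19
R3 (z=30.3): slow=0.79, clear=0.95; AND[max(0, a+b−1)] → w = 0.74
R4 (z=48.0): ¬fast=1−0.10=0.90, clear=0.95; AND[max(0, a+b−1)] → w = 0.85
R5 (z=8.0): cloudy=0.40 → w = 0.40
Weighted average = (0.05·32.6 + 0.19·12.0 + 0.74·30.3 + 0.85·48.0 + 0.40·8.0) / (0.05 + 0.19 + 0.74 + 0.85 + 0.40)
  = 70.3320 / 2.2300 = 31.54

31.54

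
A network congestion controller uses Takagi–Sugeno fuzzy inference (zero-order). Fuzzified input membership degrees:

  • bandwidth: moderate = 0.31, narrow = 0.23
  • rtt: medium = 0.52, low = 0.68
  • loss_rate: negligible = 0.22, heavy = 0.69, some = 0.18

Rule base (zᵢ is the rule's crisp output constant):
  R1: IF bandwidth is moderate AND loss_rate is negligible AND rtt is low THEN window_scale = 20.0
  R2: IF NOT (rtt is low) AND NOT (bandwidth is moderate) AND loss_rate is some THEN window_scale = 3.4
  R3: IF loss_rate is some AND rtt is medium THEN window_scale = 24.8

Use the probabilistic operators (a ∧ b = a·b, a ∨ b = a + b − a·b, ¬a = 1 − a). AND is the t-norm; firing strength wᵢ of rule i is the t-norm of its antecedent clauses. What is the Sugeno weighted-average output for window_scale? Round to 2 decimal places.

R1 (z=20.0): moderate=0.31, negligible=0.22, low=0.68; AND[a·b] → w = 0.0464
R2 (z=3.4): ¬low=1−0.68=0.32, ¬moderate=1−0.31=0.69, some=0.18; AND[a·b] → w = 0.0397
R3 (z=24.8): some=0.18, medium=0.52; AND[a·b] → w = 0.0936
Weighted average = (0.0464·20.0 + 0.0397·3.4 + 0.0936·24.8) / (0.0464 + 0.0397 + 0.0936)
  = 3.3839 / 0.1797 = 18.83

18.83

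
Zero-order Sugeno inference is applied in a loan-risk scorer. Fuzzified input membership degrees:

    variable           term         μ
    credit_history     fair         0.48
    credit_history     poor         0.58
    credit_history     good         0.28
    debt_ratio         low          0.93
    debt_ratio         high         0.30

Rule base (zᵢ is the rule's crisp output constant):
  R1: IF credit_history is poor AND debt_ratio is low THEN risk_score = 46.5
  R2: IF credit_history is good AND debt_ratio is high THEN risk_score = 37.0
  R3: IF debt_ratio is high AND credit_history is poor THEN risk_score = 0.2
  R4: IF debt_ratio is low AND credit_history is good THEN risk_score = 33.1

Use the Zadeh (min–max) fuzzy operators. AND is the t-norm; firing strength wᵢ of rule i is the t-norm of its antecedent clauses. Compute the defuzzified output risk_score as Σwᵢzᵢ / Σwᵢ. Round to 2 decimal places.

R1 (z=46.5): poor=0.58, low=0.93; AND[min(a, b)] → w = 0.58
R2 (z=37.0): good=0.28, high=0.30; AND[min(a, b)] → w = 0.28
R3 (z=0.2): high=0.30, poor=0.58; AND[min(a, b)] → w = 0.30
R4 (z=33.1): low=0.93, good=0.28; AND[min(a, b)] → w = 0.28
Weighted average = (0.58·46.5 + 0.28·37.0 + 0.30·0.2 + 0.28·33.1) / (0.58 + 0.28 + 0.30 + 0.28)
  = 46.6580 / 1.4400 = 32.40

32.40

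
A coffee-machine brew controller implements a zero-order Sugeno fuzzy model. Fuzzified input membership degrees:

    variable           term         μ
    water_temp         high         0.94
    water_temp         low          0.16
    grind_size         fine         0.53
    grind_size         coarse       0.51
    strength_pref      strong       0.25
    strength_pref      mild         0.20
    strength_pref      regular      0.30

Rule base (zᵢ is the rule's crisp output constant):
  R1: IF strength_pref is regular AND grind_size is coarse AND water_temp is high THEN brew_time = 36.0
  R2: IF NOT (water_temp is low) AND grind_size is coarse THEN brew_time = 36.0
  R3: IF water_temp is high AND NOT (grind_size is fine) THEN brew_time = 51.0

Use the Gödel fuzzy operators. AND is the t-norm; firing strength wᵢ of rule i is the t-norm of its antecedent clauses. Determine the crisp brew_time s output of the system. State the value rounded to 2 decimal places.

41.51

R1 (z=36.0): regular=0.30, coarse=0.51, high=0.94; AND[min(a, b)] → w = 0.30
R2 (z=36.0): ¬low=1−0.16=0.84, coarse=0.51; AND[min(a, b)] → w = 0.51
R3 (z=51.0): high=0.94, ¬fine=1−0.53=0.47; AND[min(a, b)] → w = 0.47
Weighted average = (0.30·36.0 + 0.51·36.0 + 0.47·51.0) / (0.30 + 0.51 + 0.47)
  = 53.1300 / 1.2800 = 41.51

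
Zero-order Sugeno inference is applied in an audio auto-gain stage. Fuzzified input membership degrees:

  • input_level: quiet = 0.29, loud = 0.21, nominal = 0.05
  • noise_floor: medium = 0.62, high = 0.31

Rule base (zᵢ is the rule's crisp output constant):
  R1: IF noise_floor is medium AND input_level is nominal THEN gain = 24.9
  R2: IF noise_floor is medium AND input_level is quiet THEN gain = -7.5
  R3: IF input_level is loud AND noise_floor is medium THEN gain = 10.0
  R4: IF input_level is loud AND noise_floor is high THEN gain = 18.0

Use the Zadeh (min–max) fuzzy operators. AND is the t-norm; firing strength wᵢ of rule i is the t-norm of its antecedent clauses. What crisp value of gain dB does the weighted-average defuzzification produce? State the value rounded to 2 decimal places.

R1 (z=24.9): medium=0.62, nominal=0.05; AND[min(a, b)] → w = 0.05
R2 (z=-7.5): medium=0.62, quiet=0.29; AND[min(a, b)] → w = 0.29
R3 (z=10.0): loud=0.21, medium=0.62; AND[min(a, b)] → w = 0.21
R4 (z=18.0): loud=0.21, high=0.31; AND[min(a, b)] → w = 0.21
Weighted average = (0.05·24.9 + 0.29·-7.5 + 0.21·10.0 + 0.21·18.0) / (0.05 + 0.29 + 0.21 + 0.21)
  = 4.9500 / 0.7600 = 6.51

6.51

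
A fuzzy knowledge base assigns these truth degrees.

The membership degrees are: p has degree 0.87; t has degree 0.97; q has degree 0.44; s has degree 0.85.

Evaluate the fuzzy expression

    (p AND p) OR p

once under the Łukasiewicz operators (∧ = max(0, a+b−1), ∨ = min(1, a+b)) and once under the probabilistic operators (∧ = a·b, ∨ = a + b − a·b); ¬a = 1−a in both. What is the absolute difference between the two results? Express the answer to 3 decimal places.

Under Łukasiewicz:
  p AND p = max(0, a+b−1) on (0.87, 0.87) = 0.74
  (p AND p) OR p = min(1, a+b) on (0.74, 0.87) = 1.00
  → value = 1.0000
Under probabilistic:
  p AND p = a·b on (0.8700, 0.8700) = 0.7569
  (p AND p) OR p = a + b − a·b on (0.7569, 0.8700) = 0.9684
  → value = 0.9684
|1.0000 − 0.9684| = 0.032

0.032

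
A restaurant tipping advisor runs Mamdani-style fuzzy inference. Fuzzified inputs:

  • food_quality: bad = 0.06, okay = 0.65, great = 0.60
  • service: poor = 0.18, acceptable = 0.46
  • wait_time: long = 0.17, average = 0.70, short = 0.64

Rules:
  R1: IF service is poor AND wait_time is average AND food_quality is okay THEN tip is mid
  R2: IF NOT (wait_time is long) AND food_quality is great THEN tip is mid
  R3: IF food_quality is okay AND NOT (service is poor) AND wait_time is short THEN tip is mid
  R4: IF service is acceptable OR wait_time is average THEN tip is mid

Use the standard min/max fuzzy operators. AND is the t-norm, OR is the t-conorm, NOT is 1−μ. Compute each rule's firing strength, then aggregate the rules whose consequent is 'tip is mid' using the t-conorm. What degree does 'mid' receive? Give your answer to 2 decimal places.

R1: poor=0.18, average=0.70, okay=0.65; AND[min(a, b)] → w = 0.18
R2: ¬long=1−0.17=0.83, great=0.60; AND[min(a, b)] → w = 0.60
R3: okay=0.65, ¬poor=1−0.18=0.82, short=0.64; AND[min(a, b)] → w = 0.64
R4: acceptable=0.46, average=0.70; OR[max(a, b)] → w = 0.70
Rules with consequent 'mid': {R1, R2, R3, R4} → strengths 0.18, 0.60, 0.64, 0.70
Aggregate via t-conorm [max(a, b)]: 0.70

0.70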